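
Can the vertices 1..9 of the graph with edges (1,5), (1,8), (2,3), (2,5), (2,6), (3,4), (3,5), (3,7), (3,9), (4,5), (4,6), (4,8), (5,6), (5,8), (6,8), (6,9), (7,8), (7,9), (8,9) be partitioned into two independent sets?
No (odd cycle of length 3: 5 -> 1 -> 8 -> 5)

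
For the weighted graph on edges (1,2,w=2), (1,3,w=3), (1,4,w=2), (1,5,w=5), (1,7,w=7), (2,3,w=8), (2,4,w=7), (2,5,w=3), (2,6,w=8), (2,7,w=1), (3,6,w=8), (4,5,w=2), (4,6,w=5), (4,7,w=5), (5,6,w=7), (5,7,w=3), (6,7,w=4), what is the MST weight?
14 (MST edges: (1,2,w=2), (1,3,w=3), (1,4,w=2), (2,7,w=1), (4,5,w=2), (6,7,w=4); sum of weights 2 + 3 + 2 + 1 + 2 + 4 = 14)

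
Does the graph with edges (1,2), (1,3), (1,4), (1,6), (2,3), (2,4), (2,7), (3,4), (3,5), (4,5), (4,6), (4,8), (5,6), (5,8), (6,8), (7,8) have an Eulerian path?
Yes — and in fact it has an Eulerian circuit (the graph is connected and all 8 vertices have even degree)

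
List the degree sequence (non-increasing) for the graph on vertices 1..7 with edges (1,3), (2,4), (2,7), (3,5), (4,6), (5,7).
[2, 2, 2, 2, 2, 1, 1] (degrees: deg(1)=1, deg(2)=2, deg(3)=2, deg(4)=2, deg(5)=2, deg(6)=1, deg(7)=2)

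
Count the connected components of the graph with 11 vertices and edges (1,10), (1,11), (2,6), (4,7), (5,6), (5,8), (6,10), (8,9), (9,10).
3 (components: {1, 2, 5, 6, 8, 9, 10, 11}, {3}, {4, 7})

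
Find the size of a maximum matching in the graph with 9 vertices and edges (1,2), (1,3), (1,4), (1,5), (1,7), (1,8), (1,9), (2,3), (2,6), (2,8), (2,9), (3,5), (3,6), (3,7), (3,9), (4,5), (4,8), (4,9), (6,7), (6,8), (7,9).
4 (matching: (1,7), (2,9), (3,5), (6,8); upper bound floor(n/2) = floor(9/2) = 4)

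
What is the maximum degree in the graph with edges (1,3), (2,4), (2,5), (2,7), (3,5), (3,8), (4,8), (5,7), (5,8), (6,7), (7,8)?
4 (attained at vertices 5, 7, 8)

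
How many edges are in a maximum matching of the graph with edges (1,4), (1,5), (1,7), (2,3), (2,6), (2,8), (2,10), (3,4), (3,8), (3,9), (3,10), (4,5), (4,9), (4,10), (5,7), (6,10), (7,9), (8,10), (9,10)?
5 (matching: (1,7), (2,8), (3,9), (4,5), (6,10); upper bound floor(n/2) = floor(10/2) = 5)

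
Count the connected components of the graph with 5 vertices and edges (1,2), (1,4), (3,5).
2 (components: {1, 2, 4}, {3, 5})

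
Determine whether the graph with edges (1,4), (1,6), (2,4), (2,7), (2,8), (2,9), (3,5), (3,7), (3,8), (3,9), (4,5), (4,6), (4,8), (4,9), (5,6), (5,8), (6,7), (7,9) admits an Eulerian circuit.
Yes (the graph is connected and all 9 vertices have even degree)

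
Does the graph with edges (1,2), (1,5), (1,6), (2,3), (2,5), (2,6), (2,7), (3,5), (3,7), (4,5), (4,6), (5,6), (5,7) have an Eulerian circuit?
No (4 vertices have odd degree: {1, 2, 3, 7}; Eulerian circuit requires 0)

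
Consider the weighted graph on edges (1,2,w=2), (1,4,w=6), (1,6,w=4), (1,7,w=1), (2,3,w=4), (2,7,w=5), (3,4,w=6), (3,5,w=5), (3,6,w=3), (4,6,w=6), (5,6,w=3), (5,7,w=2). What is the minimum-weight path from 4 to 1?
6 (path: 4 -> 1; weights 6 = 6)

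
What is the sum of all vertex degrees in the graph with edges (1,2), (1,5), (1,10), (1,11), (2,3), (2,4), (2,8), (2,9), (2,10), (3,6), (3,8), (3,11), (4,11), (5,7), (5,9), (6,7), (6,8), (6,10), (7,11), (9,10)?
40 (handshake: sum of degrees = 2|E| = 2 x 20 = 40)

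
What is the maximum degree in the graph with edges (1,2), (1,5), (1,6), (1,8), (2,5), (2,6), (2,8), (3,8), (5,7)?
4 (attained at vertices 1, 2)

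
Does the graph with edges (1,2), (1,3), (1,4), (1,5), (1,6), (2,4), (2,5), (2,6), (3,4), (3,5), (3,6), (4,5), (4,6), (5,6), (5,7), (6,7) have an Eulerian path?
Yes (the graph is connected and exactly 2 vertices have odd degree: {1, 4}; any Eulerian path must start and end at those)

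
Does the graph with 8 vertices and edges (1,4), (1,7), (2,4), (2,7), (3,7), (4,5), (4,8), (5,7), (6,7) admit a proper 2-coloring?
Yes. Partition: {1, 2, 3, 5, 6, 8}, {4, 7}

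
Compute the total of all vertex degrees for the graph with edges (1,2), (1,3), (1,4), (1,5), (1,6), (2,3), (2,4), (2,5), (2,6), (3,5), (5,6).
22 (handshake: sum of degrees = 2|E| = 2 x 11 = 22)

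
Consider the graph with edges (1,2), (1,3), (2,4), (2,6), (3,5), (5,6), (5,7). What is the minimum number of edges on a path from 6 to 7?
2 (path: 6 -> 5 -> 7, 2 edges)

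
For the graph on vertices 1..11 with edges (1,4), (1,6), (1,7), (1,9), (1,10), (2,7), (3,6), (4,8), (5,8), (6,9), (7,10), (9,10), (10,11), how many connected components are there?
1 (components: {1, 2, 3, 4, 5, 6, 7, 8, 9, 10, 11})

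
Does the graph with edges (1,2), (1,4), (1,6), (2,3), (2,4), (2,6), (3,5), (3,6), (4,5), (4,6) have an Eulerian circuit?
No (2 vertices have odd degree: {1, 3}; Eulerian circuit requires 0)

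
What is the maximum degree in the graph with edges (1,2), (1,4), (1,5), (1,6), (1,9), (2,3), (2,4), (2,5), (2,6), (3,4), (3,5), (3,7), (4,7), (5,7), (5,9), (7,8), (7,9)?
5 (attained at vertices 1, 2, 5, 7)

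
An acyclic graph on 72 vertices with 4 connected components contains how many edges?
68 (Each of the 4 component trees on V_i vertices has V_i - 1 edges; summing gives V - C = 72 - 4 = 68)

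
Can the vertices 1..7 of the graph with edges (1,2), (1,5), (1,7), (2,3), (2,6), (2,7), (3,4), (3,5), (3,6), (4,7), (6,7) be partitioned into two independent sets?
No (odd cycle of length 3: 2 -> 1 -> 7 -> 2)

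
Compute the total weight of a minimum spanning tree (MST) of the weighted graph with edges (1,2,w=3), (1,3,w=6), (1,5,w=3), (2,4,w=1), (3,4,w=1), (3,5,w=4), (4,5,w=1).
6 (MST edges: (1,2,w=3), (2,4,w=1), (3,4,w=1), (4,5,w=1); sum of weights 3 + 1 + 1 + 1 = 6)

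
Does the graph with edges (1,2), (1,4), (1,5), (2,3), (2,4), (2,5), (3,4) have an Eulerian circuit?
No (2 vertices have odd degree: {1, 4}; Eulerian circuit requires 0)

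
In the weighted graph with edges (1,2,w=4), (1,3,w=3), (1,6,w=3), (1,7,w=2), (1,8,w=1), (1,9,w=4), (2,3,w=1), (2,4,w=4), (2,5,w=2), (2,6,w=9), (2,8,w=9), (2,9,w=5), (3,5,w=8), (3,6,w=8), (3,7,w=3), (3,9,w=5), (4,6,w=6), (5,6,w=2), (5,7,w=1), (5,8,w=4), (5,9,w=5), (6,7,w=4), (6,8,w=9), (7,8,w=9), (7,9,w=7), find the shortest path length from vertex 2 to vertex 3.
1 (path: 2 -> 3; weights 1 = 1)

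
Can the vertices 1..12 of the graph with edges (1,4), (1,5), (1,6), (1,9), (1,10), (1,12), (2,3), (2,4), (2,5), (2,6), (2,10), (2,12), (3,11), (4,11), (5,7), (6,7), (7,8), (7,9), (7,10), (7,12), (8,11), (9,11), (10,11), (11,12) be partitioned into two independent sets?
Yes. Partition: {1, 2, 7, 11}, {3, 4, 5, 6, 8, 9, 10, 12}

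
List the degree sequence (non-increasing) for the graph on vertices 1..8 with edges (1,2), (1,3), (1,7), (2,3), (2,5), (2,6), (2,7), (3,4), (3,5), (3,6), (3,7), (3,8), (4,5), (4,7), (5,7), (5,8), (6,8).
[7, 5, 5, 5, 3, 3, 3, 3] (degrees: deg(1)=3, deg(2)=5, deg(3)=7, deg(4)=3, deg(5)=5, deg(6)=3, deg(7)=5, deg(8)=3)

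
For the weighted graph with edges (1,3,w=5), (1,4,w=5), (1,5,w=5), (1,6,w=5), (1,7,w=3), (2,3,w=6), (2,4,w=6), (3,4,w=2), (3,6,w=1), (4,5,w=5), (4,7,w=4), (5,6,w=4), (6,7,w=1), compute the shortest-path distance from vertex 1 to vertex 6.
4 (path: 1 -> 7 -> 6; weights 3 + 1 = 4)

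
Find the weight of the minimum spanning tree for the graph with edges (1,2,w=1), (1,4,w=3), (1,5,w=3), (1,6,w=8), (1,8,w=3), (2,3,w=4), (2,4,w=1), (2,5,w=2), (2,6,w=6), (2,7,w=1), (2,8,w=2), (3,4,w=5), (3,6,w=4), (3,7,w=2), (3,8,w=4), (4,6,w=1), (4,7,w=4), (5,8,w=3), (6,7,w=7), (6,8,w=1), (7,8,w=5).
9 (MST edges: (1,2,w=1), (2,4,w=1), (2,5,w=2), (2,7,w=1), (3,7,w=2), (4,6,w=1), (6,8,w=1); sum of weights 1 + 1 + 2 + 1 + 2 + 1 + 1 = 9)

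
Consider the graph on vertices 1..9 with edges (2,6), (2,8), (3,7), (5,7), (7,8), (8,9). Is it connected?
No, it has 3 components: {1}, {2, 3, 5, 6, 7, 8, 9}, {4}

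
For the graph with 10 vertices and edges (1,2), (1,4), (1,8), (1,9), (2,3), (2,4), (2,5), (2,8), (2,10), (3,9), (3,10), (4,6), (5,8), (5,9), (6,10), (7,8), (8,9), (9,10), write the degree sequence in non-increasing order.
[6, 5, 5, 4, 4, 3, 3, 3, 2, 1] (degrees: deg(1)=4, deg(2)=6, deg(3)=3, deg(4)=3, deg(5)=3, deg(6)=2, deg(7)=1, deg(8)=5, deg(9)=5, deg(10)=4)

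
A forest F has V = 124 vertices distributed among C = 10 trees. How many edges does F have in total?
114 (Each of the 10 component trees on V_i vertices has V_i - 1 edges; summing gives V - C = 124 - 10 = 114)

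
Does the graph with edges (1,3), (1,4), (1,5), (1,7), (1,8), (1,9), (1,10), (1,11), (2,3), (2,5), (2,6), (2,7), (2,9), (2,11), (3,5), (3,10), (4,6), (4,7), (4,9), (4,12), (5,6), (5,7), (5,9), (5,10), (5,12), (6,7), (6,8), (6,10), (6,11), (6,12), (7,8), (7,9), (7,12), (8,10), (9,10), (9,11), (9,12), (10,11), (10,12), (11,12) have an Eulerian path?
Yes (the graph is connected and exactly 2 vertices have odd degree: {4, 12}; any Eulerian path must start and end at those)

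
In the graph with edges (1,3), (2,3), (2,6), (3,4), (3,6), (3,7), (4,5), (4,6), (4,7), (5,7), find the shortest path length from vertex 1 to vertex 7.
2 (path: 1 -> 3 -> 7, 2 edges)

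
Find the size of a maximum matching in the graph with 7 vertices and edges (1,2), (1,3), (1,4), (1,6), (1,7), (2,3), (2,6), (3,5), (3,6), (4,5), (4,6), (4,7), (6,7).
3 (matching: (2,6), (3,5), (4,7); upper bound floor(n/2) = floor(7/2) = 3)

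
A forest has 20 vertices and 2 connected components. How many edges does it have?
18 (Each of the 2 component trees on V_i vertices has V_i - 1 edges; summing gives V - C = 20 - 2 = 18)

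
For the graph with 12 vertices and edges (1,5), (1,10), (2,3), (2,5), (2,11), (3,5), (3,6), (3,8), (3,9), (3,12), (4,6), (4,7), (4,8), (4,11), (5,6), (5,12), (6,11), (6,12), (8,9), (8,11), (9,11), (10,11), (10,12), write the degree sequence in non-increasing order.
[6, 6, 5, 5, 4, 4, 4, 3, 3, 3, 2, 1] (degrees: deg(1)=2, deg(2)=3, deg(3)=6, deg(4)=4, deg(5)=5, deg(6)=5, deg(7)=1, deg(8)=4, deg(9)=3, deg(10)=3, deg(11)=6, deg(12)=4)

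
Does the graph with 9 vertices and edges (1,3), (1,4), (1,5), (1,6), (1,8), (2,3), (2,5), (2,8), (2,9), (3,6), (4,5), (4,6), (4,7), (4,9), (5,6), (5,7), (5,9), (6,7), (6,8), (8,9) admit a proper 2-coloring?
No (odd cycle of length 3: 3 -> 1 -> 6 -> 3)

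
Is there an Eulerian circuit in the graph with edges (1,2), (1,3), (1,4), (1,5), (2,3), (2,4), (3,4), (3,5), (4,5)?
No (2 vertices have odd degree: {2, 5}; Eulerian circuit requires 0)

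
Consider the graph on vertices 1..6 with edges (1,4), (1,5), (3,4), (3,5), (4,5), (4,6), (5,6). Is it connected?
No, it has 2 components: {1, 3, 4, 5, 6}, {2}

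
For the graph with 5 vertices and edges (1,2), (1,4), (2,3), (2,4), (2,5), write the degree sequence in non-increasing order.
[4, 2, 2, 1, 1] (degrees: deg(1)=2, deg(2)=4, deg(3)=1, deg(4)=2, deg(5)=1)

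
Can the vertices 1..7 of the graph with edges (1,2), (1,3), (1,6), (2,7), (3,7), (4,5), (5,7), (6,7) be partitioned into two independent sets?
Yes. Partition: {1, 4, 7}, {2, 3, 5, 6}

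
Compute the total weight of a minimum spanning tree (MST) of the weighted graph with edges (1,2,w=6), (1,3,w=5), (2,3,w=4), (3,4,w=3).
12 (MST edges: (1,3,w=5), (2,3,w=4), (3,4,w=3); sum of weights 5 + 4 + 3 = 12)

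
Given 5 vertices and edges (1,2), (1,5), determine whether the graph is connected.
No, it has 3 components: {1, 2, 5}, {3}, {4}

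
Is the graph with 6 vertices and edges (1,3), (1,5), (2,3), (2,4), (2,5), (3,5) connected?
No, it has 2 components: {1, 2, 3, 4, 5}, {6}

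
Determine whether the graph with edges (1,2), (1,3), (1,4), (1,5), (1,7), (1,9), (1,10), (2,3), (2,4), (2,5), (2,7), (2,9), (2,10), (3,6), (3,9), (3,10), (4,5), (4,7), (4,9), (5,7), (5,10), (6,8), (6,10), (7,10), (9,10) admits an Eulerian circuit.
No (10 vertices have odd degree: {1, 2, 3, 4, 5, 6, 7, 8, 9, 10}; Eulerian circuit requires 0)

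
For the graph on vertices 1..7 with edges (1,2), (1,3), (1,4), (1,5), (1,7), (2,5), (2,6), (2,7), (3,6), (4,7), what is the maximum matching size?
3 (matching: (1,7), (2,5), (3,6); upper bound floor(n/2) = floor(7/2) = 3)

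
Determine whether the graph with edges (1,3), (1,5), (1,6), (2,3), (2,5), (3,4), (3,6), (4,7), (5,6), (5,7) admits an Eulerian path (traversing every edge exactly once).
Yes (the graph is connected and exactly 2 vertices have odd degree: {1, 6}; any Eulerian path must start and end at those)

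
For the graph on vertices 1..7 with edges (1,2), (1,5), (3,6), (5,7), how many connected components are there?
3 (components: {1, 2, 5, 7}, {3, 6}, {4})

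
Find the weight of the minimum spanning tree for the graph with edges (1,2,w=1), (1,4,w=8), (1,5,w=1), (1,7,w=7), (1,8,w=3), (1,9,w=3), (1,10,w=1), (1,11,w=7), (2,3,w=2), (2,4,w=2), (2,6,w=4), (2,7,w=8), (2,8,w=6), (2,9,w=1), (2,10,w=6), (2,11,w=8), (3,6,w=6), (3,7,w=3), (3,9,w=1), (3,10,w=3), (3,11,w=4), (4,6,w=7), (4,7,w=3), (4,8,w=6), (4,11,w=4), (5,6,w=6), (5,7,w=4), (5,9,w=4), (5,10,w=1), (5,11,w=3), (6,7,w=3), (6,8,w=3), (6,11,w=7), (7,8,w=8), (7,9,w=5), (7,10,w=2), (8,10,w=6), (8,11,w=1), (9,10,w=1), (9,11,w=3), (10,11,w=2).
15 (MST edges: (1,2,w=1), (1,5,w=1), (1,10,w=1), (2,4,w=2), (2,9,w=1), (3,9,w=1), (6,7,w=3), (7,10,w=2), (8,11,w=1), (10,11,w=2); sum of weights 1 + 1 + 1 + 2 + 1 + 1 + 3 + 2 + 1 + 2 = 15)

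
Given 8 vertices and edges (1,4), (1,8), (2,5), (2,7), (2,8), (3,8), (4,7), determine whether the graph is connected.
No, it has 2 components: {1, 2, 3, 4, 5, 7, 8}, {6}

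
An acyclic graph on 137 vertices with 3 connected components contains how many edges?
134 (Each of the 3 component trees on V_i vertices has V_i - 1 edges; summing gives V - C = 137 - 3 = 134)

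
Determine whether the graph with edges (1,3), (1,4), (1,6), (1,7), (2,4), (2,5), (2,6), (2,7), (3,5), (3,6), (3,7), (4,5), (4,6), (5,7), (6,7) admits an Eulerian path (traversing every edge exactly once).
Yes (the graph is connected and exactly 2 vertices have odd degree: {6, 7}; any Eulerian path must start and end at those)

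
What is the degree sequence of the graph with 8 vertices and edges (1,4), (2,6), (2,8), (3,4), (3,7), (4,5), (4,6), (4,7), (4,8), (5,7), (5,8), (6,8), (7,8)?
[6, 5, 4, 3, 3, 2, 2, 1] (degrees: deg(1)=1, deg(2)=2, deg(3)=2, deg(4)=6, deg(5)=3, deg(6)=3, deg(7)=4, deg(8)=5)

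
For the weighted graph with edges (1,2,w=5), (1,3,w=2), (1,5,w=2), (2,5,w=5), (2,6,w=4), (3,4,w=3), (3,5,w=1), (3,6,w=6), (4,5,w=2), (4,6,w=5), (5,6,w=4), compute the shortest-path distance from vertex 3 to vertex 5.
1 (path: 3 -> 5; weights 1 = 1)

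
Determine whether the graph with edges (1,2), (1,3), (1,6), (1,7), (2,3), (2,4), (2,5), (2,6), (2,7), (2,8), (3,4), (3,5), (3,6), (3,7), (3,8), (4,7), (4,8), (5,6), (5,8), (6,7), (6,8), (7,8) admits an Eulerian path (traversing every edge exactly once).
Yes (the graph is connected and exactly 2 vertices have odd degree: {2, 3}; any Eulerian path must start and end at those)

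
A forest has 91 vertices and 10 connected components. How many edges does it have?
81 (Each of the 10 component trees on V_i vertices has V_i - 1 edges; summing gives V - C = 91 - 10 = 81)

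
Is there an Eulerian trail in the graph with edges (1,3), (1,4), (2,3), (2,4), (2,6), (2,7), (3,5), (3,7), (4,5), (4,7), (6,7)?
Yes — and in fact it has an Eulerian circuit (the graph is connected and all 7 vertices have even degree)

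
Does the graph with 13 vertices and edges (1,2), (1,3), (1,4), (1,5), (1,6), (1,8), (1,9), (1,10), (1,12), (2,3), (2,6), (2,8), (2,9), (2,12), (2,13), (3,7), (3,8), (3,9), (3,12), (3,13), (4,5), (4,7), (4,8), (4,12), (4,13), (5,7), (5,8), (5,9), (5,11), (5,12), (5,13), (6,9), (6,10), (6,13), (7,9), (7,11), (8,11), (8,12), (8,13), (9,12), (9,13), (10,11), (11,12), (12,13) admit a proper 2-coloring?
No (odd cycle of length 3: 12 -> 1 -> 5 -> 12)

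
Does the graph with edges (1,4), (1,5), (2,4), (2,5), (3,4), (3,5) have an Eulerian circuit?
No (2 vertices have odd degree: {4, 5}; Eulerian circuit requires 0)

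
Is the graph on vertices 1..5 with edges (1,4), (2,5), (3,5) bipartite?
Yes. Partition: {1, 2, 3}, {4, 5}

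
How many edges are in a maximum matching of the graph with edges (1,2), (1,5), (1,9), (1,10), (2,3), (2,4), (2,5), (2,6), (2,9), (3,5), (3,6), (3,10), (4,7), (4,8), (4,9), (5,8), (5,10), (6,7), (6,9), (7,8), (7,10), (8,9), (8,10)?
5 (matching: (1,5), (2,6), (3,10), (4,7), (8,9); upper bound floor(n/2) = floor(10/2) = 5)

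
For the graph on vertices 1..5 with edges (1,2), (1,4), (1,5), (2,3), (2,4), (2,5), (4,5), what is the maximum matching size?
2 (matching: (2,3), (4,5); upper bound floor(n/2) = floor(5/2) = 2)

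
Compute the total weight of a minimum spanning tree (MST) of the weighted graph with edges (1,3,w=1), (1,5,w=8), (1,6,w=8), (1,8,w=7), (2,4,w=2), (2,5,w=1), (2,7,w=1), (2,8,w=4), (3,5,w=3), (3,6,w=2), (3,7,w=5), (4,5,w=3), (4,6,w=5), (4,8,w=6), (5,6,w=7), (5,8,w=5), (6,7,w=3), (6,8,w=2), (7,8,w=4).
12 (MST edges: (1,3,w=1), (2,4,w=2), (2,5,w=1), (2,7,w=1), (3,5,w=3), (3,6,w=2), (6,8,w=2); sum of weights 1 + 2 + 1 + 1 + 3 + 2 + 2 = 12)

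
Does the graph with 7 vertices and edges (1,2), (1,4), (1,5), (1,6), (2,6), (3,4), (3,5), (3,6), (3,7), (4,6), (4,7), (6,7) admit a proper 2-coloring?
No (odd cycle of length 3: 6 -> 1 -> 2 -> 6)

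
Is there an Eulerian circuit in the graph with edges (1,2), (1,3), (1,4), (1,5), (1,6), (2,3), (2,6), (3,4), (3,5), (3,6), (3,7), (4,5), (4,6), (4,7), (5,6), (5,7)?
No (6 vertices have odd degree: {1, 2, 4, 5, 6, 7}; Eulerian circuit requires 0)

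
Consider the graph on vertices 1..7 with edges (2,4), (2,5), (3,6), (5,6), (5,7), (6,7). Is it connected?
No, it has 2 components: {1}, {2, 3, 4, 5, 6, 7}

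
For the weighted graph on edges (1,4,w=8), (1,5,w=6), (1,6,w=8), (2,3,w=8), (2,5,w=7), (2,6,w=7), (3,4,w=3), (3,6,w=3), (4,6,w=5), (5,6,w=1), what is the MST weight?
20 (MST edges: (1,5,w=6), (2,6,w=7), (3,4,w=3), (3,6,w=3), (5,6,w=1); sum of weights 6 + 7 + 3 + 3 + 1 = 20)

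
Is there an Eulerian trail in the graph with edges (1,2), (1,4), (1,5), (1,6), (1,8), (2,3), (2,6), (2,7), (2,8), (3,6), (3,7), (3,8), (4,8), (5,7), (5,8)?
No (6 vertices have odd degree: {1, 2, 5, 6, 7, 8}; Eulerian path requires 0 or 2)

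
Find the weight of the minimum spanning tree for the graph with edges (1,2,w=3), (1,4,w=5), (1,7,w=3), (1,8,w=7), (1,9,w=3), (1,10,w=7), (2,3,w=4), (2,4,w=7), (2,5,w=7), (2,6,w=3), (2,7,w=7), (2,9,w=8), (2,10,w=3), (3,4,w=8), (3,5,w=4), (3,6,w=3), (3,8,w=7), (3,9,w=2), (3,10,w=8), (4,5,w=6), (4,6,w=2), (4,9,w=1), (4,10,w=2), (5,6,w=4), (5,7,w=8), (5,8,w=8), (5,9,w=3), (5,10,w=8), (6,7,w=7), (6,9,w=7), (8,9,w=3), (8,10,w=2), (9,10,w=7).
21 (MST edges: (1,2,w=3), (1,7,w=3), (1,9,w=3), (3,9,w=2), (4,6,w=2), (4,9,w=1), (4,10,w=2), (5,9,w=3), (8,10,w=2); sum of weights 3 + 3 + 3 + 2 + 2 + 1 + 2 + 3 + 2 = 21)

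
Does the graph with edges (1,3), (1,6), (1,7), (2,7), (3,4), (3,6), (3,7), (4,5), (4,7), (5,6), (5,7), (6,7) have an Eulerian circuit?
No (4 vertices have odd degree: {1, 2, 4, 5}; Eulerian circuit requires 0)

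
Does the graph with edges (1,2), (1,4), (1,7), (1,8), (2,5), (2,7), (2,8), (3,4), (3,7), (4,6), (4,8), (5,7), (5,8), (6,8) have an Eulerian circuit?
No (2 vertices have odd degree: {5, 8}; Eulerian circuit requires 0)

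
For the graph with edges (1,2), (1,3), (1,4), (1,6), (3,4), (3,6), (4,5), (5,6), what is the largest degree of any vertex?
4 (attained at vertex 1)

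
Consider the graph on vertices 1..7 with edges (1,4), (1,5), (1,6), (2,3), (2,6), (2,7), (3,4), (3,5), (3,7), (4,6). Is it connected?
Yes (BFS from 1 visits [1, 4, 5, 6, 3, 2, 7] — all 7 vertices reached)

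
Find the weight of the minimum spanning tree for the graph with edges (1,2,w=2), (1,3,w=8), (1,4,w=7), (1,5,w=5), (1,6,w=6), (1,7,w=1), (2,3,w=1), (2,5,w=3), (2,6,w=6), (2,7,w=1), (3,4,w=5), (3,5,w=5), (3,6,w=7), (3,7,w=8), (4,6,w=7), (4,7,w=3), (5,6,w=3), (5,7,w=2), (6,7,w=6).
11 (MST edges: (1,7,w=1), (2,3,w=1), (2,7,w=1), (4,7,w=3), (5,6,w=3), (5,7,w=2); sum of weights 1 + 1 + 1 + 3 + 3 + 2 = 11)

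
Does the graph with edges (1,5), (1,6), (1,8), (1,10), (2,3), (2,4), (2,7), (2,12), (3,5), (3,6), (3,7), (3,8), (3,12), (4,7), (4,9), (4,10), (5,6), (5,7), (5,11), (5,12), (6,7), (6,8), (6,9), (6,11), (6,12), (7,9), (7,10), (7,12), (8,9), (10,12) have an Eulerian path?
Yes — and in fact it has an Eulerian circuit (the graph is connected and all 12 vertices have even degree)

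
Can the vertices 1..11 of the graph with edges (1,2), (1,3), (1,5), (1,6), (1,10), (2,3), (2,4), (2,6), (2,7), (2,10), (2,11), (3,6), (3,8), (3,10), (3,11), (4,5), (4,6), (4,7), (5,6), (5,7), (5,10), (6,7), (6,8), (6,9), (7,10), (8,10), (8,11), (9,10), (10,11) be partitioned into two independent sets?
No (odd cycle of length 3: 2 -> 1 -> 10 -> 2)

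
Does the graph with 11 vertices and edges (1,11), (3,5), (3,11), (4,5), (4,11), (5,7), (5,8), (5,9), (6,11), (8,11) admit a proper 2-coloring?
Yes. Partition: {1, 2, 3, 4, 6, 7, 8, 9, 10}, {5, 11}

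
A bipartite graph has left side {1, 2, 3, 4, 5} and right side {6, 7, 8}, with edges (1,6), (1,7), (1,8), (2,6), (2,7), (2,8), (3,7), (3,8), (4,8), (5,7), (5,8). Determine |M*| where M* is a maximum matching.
3 (matching: (1,8), (2,6), (3,7); upper bound min(|L|,|R|) = min(5,3) = 3)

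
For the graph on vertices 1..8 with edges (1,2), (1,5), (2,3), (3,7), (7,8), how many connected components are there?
3 (components: {1, 2, 3, 5, 7, 8}, {4}, {6})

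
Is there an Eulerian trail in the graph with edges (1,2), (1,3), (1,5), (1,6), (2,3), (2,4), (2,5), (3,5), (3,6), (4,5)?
Yes — and in fact it has an Eulerian circuit (the graph is connected and all 6 vertices have even degree)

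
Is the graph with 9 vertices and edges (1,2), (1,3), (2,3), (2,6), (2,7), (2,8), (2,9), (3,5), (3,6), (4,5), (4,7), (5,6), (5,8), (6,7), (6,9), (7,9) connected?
Yes (BFS from 1 visits [1, 2, 3, 6, 7, 8, 9, 5, 4] — all 9 vertices reached)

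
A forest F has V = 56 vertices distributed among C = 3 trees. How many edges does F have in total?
53 (Each of the 3 component trees on V_i vertices has V_i - 1 edges; summing gives V - C = 56 - 3 = 53)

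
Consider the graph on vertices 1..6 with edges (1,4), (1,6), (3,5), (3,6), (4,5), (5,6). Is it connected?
No, it has 2 components: {1, 3, 4, 5, 6}, {2}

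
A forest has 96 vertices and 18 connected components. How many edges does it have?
78 (Each of the 18 component trees on V_i vertices has V_i - 1 edges; summing gives V - C = 96 - 18 = 78)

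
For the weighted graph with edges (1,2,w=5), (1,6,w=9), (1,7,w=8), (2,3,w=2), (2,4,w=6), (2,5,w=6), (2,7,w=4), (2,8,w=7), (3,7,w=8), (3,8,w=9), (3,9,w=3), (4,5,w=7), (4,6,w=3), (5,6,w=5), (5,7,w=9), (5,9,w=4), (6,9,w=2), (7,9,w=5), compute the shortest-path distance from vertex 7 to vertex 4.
10 (path: 7 -> 2 -> 4; weights 4 + 6 = 10)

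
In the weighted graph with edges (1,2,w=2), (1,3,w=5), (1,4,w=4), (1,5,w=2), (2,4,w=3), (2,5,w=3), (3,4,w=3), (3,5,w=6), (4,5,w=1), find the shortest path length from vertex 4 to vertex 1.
3 (path: 4 -> 5 -> 1; weights 1 + 2 = 3)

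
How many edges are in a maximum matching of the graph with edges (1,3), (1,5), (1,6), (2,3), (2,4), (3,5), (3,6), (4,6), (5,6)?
3 (matching: (1,3), (2,4), (5,6); upper bound floor(n/2) = floor(6/2) = 3)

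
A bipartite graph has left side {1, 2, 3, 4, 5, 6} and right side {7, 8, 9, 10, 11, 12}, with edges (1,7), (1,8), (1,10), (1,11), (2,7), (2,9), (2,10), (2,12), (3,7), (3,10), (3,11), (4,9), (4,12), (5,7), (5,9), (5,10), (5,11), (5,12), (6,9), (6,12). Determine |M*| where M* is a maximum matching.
6 (matching: (1,8), (2,7), (3,10), (4,9), (5,11), (6,12); upper bound min(|L|,|R|) = min(6,6) = 6)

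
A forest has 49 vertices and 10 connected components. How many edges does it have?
39 (Each of the 10 component trees on V_i vertices has V_i - 1 edges; summing gives V - C = 49 - 10 = 39)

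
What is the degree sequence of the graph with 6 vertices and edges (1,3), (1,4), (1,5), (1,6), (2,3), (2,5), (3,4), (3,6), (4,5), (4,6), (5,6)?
[4, 4, 4, 4, 4, 2] (degrees: deg(1)=4, deg(2)=2, deg(3)=4, deg(4)=4, deg(5)=4, deg(6)=4)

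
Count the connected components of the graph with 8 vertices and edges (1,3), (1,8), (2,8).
5 (components: {1, 2, 3, 8}, {4}, {5}, {6}, {7})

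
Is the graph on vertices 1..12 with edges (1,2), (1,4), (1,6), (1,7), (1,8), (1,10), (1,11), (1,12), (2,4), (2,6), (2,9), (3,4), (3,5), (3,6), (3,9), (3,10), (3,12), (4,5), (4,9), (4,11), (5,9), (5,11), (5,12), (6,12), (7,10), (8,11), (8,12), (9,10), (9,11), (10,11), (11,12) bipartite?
No (odd cycle of length 3: 4 -> 1 -> 11 -> 4)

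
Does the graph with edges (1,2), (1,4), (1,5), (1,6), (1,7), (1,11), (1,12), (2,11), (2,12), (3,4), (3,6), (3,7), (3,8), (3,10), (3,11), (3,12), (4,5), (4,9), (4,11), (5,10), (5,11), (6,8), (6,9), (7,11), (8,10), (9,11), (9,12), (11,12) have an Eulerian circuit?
No (8 vertices have odd degree: {1, 2, 3, 4, 7, 8, 10, 12}; Eulerian circuit requires 0)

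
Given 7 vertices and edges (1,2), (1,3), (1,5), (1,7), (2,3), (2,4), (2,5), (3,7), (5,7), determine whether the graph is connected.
No, it has 2 components: {1, 2, 3, 4, 5, 7}, {6}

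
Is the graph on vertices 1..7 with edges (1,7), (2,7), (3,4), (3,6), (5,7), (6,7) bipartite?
Yes. Partition: {1, 2, 4, 5, 6}, {3, 7}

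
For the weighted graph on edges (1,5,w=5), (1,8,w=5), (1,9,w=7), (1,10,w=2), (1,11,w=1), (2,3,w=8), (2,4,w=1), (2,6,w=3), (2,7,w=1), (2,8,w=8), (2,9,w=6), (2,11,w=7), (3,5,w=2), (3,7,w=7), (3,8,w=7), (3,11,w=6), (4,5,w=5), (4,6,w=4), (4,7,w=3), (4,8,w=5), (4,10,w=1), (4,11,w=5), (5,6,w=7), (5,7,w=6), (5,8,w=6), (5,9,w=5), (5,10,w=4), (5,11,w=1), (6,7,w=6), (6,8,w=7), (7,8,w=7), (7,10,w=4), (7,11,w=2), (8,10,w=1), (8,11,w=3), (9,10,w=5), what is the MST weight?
18 (MST edges: (1,10,w=2), (1,11,w=1), (2,4,w=1), (2,6,w=3), (2,7,w=1), (3,5,w=2), (4,10,w=1), (5,9,w=5), (5,11,w=1), (8,10,w=1); sum of weights 2 + 1 + 1 + 3 + 1 + 2 + 1 + 5 + 1 + 1 = 18)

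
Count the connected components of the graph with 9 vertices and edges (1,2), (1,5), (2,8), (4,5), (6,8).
4 (components: {1, 2, 4, 5, 6, 8}, {3}, {7}, {9})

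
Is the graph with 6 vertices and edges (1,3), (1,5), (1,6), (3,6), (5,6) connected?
No, it has 3 components: {1, 3, 5, 6}, {2}, {4}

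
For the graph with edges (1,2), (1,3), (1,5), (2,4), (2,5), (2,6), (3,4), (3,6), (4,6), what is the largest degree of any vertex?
4 (attained at vertex 2)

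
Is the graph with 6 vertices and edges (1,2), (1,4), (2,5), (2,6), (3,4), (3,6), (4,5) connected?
Yes (BFS from 1 visits [1, 2, 4, 5, 6, 3] — all 6 vertices reached)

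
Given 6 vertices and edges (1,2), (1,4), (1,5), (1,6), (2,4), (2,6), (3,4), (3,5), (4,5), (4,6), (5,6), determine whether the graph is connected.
Yes (BFS from 1 visits [1, 2, 4, 5, 6, 3] — all 6 vertices reached)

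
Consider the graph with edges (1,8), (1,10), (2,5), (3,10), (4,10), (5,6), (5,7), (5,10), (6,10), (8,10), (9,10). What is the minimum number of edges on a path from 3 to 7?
3 (path: 3 -> 10 -> 5 -> 7, 3 edges)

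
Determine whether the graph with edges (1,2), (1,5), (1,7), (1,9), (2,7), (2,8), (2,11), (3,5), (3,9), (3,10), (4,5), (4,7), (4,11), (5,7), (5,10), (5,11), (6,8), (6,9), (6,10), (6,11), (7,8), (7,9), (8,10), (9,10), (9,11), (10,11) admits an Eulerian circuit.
No (2 vertices have odd degree: {3, 4}; Eulerian circuit requires 0)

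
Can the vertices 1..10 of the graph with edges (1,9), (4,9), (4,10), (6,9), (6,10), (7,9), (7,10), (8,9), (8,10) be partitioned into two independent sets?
Yes. Partition: {1, 2, 3, 4, 5, 6, 7, 8}, {9, 10}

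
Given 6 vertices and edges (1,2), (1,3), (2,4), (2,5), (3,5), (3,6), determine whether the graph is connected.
Yes (BFS from 1 visits [1, 2, 3, 4, 5, 6] — all 6 vertices reached)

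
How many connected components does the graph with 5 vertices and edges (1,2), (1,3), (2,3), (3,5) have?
2 (components: {1, 2, 3, 5}, {4})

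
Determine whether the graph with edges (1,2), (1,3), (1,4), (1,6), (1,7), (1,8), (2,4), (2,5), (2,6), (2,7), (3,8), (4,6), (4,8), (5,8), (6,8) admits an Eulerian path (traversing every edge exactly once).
Yes (the graph is connected and exactly 2 vertices have odd degree: {2, 8}; any Eulerian path must start and end at those)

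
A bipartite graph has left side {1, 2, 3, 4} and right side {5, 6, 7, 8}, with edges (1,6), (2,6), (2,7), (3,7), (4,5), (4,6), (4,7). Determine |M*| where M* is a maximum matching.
3 (matching: (1,6), (2,7), (4,5); upper bound min(|L|,|R|) = min(4,4) = 4)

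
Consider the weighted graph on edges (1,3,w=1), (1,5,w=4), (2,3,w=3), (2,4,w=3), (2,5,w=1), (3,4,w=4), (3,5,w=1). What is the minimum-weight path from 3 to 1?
1 (path: 3 -> 1; weights 1 = 1)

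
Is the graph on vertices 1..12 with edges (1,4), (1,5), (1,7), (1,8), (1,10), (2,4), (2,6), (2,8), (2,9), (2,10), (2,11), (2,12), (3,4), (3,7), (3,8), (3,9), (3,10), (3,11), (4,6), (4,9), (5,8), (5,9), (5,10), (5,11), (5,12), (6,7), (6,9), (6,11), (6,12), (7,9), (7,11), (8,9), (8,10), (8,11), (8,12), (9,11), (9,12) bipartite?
No (odd cycle of length 3: 8 -> 1 -> 5 -> 8)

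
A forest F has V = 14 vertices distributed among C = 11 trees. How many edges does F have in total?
3 (Each of the 11 component trees on V_i vertices has V_i - 1 edges; summing gives V - C = 14 - 11 = 3)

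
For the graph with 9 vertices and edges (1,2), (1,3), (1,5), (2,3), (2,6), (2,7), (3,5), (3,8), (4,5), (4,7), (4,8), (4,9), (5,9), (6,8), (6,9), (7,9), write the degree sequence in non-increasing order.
[4, 4, 4, 4, 4, 3, 3, 3, 3] (degrees: deg(1)=3, deg(2)=4, deg(3)=4, deg(4)=4, deg(5)=4, deg(6)=3, deg(7)=3, deg(8)=3, deg(9)=4)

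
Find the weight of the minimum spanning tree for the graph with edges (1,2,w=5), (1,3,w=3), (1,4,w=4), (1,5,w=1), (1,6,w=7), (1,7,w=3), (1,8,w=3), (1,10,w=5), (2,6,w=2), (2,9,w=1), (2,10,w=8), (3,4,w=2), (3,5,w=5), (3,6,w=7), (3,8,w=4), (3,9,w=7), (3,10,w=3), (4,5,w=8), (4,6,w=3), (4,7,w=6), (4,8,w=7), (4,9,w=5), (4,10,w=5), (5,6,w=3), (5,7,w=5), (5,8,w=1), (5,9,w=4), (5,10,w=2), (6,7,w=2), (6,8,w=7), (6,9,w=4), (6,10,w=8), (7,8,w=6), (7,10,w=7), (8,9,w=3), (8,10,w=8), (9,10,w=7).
17 (MST edges: (1,3,w=3), (1,5,w=1), (1,7,w=3), (2,6,w=2), (2,9,w=1), (3,4,w=2), (5,8,w=1), (5,10,w=2), (6,7,w=2); sum of weights 3 + 1 + 3 + 2 + 1 + 2 + 1 + 2 + 2 = 17)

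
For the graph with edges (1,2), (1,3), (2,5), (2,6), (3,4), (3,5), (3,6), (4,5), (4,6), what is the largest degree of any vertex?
4 (attained at vertex 3)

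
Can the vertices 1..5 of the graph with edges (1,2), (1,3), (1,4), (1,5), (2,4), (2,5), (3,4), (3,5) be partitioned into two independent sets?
No (odd cycle of length 3: 2 -> 1 -> 4 -> 2)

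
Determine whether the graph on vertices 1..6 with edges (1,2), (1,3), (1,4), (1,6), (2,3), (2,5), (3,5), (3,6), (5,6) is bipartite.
No (odd cycle of length 3: 3 -> 1 -> 2 -> 3)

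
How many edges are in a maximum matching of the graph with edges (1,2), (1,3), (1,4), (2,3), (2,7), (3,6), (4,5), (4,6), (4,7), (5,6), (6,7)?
3 (matching: (1,3), (4,7), (5,6); upper bound floor(n/2) = floor(7/2) = 3)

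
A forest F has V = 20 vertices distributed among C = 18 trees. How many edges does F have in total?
2 (Each of the 18 component trees on V_i vertices has V_i - 1 edges; summing gives V - C = 20 - 18 = 2)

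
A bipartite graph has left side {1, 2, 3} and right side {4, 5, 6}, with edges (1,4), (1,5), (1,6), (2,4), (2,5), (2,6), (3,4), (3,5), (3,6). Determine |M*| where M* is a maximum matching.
3 (matching: (1,6), (2,5), (3,4); upper bound min(|L|,|R|) = min(3,3) = 3)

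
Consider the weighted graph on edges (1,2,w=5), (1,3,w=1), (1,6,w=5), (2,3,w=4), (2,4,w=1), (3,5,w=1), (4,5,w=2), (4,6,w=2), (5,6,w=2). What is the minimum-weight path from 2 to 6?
3 (path: 2 -> 4 -> 6; weights 1 + 2 = 3)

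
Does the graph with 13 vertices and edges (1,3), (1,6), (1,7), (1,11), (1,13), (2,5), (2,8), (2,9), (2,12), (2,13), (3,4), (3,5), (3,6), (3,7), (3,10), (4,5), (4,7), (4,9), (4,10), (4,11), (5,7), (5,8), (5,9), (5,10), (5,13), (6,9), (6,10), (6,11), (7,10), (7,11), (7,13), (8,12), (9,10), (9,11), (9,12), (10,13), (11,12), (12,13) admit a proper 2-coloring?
No (odd cycle of length 3: 11 -> 1 -> 6 -> 11)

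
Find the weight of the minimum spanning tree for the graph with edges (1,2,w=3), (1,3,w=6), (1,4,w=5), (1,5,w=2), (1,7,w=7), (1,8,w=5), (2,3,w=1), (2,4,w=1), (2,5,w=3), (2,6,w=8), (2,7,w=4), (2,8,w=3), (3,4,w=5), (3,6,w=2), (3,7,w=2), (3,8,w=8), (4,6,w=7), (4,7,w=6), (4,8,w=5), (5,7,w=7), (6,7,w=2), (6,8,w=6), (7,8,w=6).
14 (MST edges: (1,2,w=3), (1,5,w=2), (2,3,w=1), (2,4,w=1), (2,8,w=3), (3,6,w=2), (3,7,w=2); sum of weights 3 + 2 + 1 + 1 + 3 + 2 + 2 = 14)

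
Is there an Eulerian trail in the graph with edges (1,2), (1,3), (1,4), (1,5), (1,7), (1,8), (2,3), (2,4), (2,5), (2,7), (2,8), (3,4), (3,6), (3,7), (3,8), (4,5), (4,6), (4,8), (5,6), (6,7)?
Yes — and in fact it has an Eulerian circuit (the graph is connected and all 8 vertices have even degree)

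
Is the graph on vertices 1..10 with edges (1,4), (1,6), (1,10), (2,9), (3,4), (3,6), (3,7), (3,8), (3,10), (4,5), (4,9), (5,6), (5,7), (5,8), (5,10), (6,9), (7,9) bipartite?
Yes. Partition: {1, 3, 5, 9}, {2, 4, 6, 7, 8, 10}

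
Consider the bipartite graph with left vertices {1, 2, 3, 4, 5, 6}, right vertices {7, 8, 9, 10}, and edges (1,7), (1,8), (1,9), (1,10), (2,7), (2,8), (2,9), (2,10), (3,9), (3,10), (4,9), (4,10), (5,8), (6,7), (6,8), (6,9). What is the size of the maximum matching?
4 (matching: (1,10), (2,9), (5,8), (6,7); upper bound min(|L|,|R|) = min(6,4) = 4)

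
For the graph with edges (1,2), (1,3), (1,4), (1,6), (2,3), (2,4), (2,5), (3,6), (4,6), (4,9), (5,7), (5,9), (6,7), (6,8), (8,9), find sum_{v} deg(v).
30 (handshake: sum of degrees = 2|E| = 2 x 15 = 30)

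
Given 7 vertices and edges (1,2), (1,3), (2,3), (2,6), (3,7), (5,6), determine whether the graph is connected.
No, it has 2 components: {1, 2, 3, 5, 6, 7}, {4}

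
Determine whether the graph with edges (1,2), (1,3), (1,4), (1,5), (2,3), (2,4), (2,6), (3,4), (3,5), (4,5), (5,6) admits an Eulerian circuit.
Yes (the graph is connected and all 6 vertices have even degree)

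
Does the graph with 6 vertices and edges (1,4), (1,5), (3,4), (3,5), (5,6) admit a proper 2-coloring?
Yes. Partition: {1, 2, 3, 6}, {4, 5}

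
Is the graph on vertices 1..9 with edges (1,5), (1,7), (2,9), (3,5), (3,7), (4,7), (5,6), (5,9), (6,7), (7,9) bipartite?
Yes. Partition: {1, 3, 4, 6, 8, 9}, {2, 5, 7}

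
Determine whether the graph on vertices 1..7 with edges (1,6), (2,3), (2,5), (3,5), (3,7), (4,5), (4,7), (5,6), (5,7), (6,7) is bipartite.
No (odd cycle of length 3: 7 -> 6 -> 5 -> 7)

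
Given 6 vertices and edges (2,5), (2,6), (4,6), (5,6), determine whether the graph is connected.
No, it has 3 components: {1}, {2, 4, 5, 6}, {3}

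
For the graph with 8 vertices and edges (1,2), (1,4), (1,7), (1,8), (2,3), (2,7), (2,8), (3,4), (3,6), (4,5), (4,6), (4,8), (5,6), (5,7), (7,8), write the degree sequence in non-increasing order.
[5, 4, 4, 4, 4, 3, 3, 3] (degrees: deg(1)=4, deg(2)=4, deg(3)=3, deg(4)=5, deg(5)=3, deg(6)=3, deg(7)=4, deg(8)=4)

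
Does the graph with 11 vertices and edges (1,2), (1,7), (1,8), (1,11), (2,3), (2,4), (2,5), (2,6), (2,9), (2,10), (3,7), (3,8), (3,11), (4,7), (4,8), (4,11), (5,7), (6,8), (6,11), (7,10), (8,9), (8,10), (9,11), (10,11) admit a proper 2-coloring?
Yes. Partition: {1, 3, 4, 5, 6, 9, 10}, {2, 7, 8, 11}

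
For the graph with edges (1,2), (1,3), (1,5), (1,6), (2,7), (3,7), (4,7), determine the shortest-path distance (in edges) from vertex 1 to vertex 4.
3 (path: 1 -> 2 -> 7 -> 4, 3 edges)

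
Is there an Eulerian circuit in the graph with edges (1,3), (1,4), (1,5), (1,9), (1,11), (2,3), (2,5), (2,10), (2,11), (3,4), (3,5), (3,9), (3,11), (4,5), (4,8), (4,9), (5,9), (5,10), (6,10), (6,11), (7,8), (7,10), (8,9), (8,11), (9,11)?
No (2 vertices have odd degree: {1, 4}; Eulerian circuit requires 0)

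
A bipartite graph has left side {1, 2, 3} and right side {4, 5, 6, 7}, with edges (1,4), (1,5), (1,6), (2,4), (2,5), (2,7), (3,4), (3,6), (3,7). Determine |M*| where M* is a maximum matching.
3 (matching: (1,6), (2,5), (3,7); upper bound min(|L|,|R|) = min(3,4) = 3)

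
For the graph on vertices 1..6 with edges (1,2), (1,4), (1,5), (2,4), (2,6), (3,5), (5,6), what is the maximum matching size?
3 (matching: (1,4), (2,6), (3,5); upper bound floor(n/2) = floor(6/2) = 3)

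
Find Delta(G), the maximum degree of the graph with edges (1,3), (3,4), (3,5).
3 (attained at vertex 3)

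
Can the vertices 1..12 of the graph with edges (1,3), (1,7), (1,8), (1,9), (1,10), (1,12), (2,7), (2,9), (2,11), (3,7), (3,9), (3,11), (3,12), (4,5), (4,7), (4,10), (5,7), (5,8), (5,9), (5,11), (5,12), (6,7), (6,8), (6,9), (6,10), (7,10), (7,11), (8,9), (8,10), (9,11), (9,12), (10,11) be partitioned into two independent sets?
No (odd cycle of length 3: 8 -> 1 -> 10 -> 8)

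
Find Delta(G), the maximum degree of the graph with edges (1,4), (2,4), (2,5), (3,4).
3 (attained at vertex 4)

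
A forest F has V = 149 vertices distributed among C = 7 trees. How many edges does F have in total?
142 (Each of the 7 component trees on V_i vertices has V_i - 1 edges; summing gives V - C = 149 - 7 = 142)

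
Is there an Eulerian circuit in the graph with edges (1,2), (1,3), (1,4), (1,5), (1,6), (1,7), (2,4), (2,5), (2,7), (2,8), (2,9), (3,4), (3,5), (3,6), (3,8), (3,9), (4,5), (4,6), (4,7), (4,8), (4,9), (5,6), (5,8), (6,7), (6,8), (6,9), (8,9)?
No (2 vertices have odd degree: {6, 9}; Eulerian circuit requires 0)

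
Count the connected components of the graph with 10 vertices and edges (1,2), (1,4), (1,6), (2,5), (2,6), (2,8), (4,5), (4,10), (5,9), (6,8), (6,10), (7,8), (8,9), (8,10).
2 (components: {1, 2, 4, 5, 6, 7, 8, 9, 10}, {3})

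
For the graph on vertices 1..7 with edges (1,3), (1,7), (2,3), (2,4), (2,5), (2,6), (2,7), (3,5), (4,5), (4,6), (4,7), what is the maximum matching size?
3 (matching: (2,7), (3,5), (4,6); upper bound floor(n/2) = floor(7/2) = 3)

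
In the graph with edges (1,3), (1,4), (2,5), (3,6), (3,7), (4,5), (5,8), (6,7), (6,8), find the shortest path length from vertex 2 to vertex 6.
3 (path: 2 -> 5 -> 8 -> 6, 3 edges)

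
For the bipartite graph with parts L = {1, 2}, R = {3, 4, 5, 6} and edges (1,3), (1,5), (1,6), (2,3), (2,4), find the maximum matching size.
2 (matching: (1,6), (2,4); upper bound min(|L|,|R|) = min(2,4) = 2)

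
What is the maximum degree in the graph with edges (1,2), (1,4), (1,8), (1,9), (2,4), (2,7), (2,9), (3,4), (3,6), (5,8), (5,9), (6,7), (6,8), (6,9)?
4 (attained at vertices 1, 2, 6, 9)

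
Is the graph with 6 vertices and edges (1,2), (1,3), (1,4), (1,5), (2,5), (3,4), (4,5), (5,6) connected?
Yes (BFS from 1 visits [1, 2, 3, 4, 5, 6] — all 6 vertices reached)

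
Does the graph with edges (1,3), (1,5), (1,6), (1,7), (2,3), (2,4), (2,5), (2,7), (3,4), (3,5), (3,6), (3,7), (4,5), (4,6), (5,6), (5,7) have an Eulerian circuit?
Yes (the graph is connected and all 7 vertices have even degree)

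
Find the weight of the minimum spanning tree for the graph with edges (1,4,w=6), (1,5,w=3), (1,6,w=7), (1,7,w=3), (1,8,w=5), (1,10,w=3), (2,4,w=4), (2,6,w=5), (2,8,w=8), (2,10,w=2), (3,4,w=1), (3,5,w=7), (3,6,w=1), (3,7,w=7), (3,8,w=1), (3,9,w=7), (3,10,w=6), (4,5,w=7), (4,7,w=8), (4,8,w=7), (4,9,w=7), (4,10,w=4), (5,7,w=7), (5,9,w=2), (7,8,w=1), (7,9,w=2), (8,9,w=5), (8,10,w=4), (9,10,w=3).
16 (MST edges: (1,5,w=3), (1,10,w=3), (2,10,w=2), (3,4,w=1), (3,6,w=1), (3,8,w=1), (5,9,w=2), (7,8,w=1), (7,9,w=2); sum of weights 3 + 3 + 2 + 1 + 1 + 1 + 2 + 1 + 2 = 16)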